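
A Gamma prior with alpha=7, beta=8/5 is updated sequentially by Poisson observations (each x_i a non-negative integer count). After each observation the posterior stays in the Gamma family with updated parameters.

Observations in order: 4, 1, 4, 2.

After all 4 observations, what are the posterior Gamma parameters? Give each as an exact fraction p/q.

obs 1: x=4 → posterior Gamma(11, 13/5)
obs 2: x=1 → posterior Gamma(12, 18/5)
obs 3: x=4 → posterior Gamma(16, 23/5)
obs 4: x=2 → posterior Gamma(18, 28/5)

alpha=18, beta=28/5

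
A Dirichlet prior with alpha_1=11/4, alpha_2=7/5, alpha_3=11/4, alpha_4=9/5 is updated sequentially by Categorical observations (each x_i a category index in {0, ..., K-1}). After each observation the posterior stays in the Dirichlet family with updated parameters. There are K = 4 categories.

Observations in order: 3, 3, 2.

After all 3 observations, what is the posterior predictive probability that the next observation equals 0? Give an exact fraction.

obs 1: x=3 → posterior Dirichlet(11/4, 7/5, 11/4, 14/5)
obs 2: x=3 → posterior Dirichlet(11/4, 7/5, 11/4, 19/5)
obs 3: x=2 → posterior Dirichlet(11/4, 7/5, 15/4, 19/5)

55/234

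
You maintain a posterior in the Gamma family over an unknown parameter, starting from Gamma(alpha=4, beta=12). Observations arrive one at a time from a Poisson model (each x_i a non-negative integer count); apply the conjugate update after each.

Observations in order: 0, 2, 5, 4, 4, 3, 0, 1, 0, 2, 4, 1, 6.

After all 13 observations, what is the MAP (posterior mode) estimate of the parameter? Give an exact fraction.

obs 1: x=0 → posterior Gamma(4, 13)
obs 2: x=2 → posterior Gamma(6, 14)
obs 3: x=5 → posterior Gamma(11, 15)
obs 4: x=4 → posterior Gamma(15, 16)
obs 5: x=4 → posterior Gamma(19, 17)
obs 6: x=3 → posterior Gamma(22, 18)
obs 7: x=0 → posterior Gamma(22, 19)
obs 8: x=1 → posterior Gamma(23, 20)
obs 9: x=0 → posterior Gamma(23, 21)
obs 10: x=2 → posterior Gamma(25, 22)
obs 11: x=4 → posterior Gamma(29, 23)
obs 12: x=1 → posterior Gamma(30, 24)
obs 13: x=6 → posterior Gamma(36, 25)

7/5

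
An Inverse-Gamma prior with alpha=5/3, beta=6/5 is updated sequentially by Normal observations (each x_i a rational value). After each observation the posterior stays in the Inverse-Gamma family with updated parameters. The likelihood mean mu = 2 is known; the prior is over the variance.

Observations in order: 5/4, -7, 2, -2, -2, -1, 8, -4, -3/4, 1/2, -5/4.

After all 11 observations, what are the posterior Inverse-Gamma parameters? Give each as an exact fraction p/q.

obs 1: x=5/4 → posterior Inverse-Gamma(13/6, 237/160)
obs 2: x=-7 → posterior Inverse-Gamma(8/3, 6717/160)
obs 3: x=2 → posterior Inverse-Gamma(19/6, 6717/160)
obs 4: x=-2 → posterior Inverse-Gamma(11/3, 7997/160)
obs 5: x=-2 → posterior Inverse-Gamma(25/6, 9277/160)
obs 6: x=-1 → posterior Inverse-Gamma(14/3, 9997/160)
obs 7: x=8 → posterior Inverse-Gamma(31/6, 12877/160)
obs 8: x=-4 → posterior Inverse-Gamma(17/3, 15757/160)
obs 9: x=-3/4 → posterior Inverse-Gamma(37/6, 8181/80)
obs 10: x=1/2 → posterior Inverse-Gamma(20/3, 8271/80)
obs 11: x=-5/4 → posterior Inverse-Gamma(43/6, 17387/160)

alpha=43/6, beta=17387/160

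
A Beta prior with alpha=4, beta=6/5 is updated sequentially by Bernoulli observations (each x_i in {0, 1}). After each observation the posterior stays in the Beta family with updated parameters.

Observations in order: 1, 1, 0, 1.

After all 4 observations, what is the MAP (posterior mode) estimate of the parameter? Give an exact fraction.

obs 1: x=1 → posterior Beta(5, 6/5)
obs 2: x=1 → posterior Beta(6, 6/5)
obs 3: x=0 → posterior Beta(6, 11/5)
obs 4: x=1 → posterior Beta(7, 11/5)

5/6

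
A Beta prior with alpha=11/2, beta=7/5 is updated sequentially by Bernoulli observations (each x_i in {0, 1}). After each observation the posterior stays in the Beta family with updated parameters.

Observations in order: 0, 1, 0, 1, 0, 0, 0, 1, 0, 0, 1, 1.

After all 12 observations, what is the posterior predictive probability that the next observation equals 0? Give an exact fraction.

obs 1: x=0 → posterior Beta(11/2, 12/5)
obs 2: x=1 → posterior Beta(13/2, 12/5)
obs 3: x=0 → posterior Beta(13/2, 17/5)
obs 4: x=1 → posterior Beta(15/2, 17/5)
obs 5: x=0 → posterior Beta(15/2, 22/5)
obs 6: x=0 → posterior Beta(15/2, 27/5)
obs 7: x=0 → posterior Beta(15/2, 32/5)
obs 8: x=1 → posterior Beta(17/2, 32/5)
obs 9: x=0 → posterior Beta(17/2, 37/5)
obs 10: x=0 → posterior Beta(17/2, 42/5)
obs 11: x=1 → posterior Beta(19/2, 42/5)
obs 12: x=1 → posterior Beta(21/2, 42/5)

4/9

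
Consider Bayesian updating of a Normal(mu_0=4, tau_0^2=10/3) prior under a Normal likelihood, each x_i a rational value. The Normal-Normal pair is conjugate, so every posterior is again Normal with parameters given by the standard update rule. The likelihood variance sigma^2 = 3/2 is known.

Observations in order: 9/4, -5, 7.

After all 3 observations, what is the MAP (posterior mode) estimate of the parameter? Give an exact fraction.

121/69

obs 1: x=9/4 → posterior Normal(81/29, 30/29)
obs 2: x=-5 → posterior Normal(-19/49, 30/49)
obs 3: x=7 → posterior Normal(121/69, 10/23)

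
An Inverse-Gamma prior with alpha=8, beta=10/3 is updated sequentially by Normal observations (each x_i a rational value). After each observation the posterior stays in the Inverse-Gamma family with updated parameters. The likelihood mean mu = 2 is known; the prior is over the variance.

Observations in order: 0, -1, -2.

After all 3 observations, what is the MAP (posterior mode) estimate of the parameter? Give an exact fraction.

obs 1: x=0 → posterior Inverse-Gamma(17/2, 16/3)
obs 2: x=-1 → posterior Inverse-Gamma(9, 59/6)
obs 3: x=-2 → posterior Inverse-Gamma(19/2, 107/6)

107/63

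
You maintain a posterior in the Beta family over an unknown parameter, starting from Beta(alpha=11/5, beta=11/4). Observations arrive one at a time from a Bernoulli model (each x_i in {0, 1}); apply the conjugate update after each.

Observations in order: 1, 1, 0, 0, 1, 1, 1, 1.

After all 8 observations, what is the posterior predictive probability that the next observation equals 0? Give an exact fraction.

95/259

obs 1: x=1 → posterior Beta(16/5, 11/4)
obs 2: x=1 → posterior Beta(21/5, 11/4)
obs 3: x=0 → posterior Beta(21/5, 15/4)
obs 4: x=0 → posterior Beta(21/5, 19/4)
obs 5: x=1 → posterior Beta(26/5, 19/4)
obs 6: x=1 → posterior Beta(31/5, 19/4)
obs 7: x=1 → posterior Beta(36/5, 19/4)
obs 8: x=1 → posterior Beta(41/5, 19/4)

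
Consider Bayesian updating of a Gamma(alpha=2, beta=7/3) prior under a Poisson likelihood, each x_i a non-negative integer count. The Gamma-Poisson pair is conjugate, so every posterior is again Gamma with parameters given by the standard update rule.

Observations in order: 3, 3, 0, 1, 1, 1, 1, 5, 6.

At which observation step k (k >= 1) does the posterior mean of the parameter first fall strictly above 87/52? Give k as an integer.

obs 1: x=3 → posterior Gamma(5, 10/3)
obs 2: x=3 → posterior Gamma(8, 13/3)
obs 3: x=0 → posterior Gamma(8, 16/3)
obs 4: x=1 → posterior Gamma(9, 19/3)
obs 5: x=1 → posterior Gamma(10, 22/3)
obs 6: x=1 → posterior Gamma(11, 25/3)
obs 7: x=1 → posterior Gamma(12, 28/3)
obs 8: x=5 → posterior Gamma(17, 31/3)
obs 9: x=6 → posterior Gamma(23, 34/3)

k = 2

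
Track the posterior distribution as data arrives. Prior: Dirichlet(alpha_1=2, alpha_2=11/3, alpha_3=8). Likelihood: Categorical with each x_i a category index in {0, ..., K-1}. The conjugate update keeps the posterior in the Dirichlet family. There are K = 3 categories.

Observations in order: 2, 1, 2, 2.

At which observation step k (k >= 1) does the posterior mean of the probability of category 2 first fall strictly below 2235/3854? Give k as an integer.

obs 1: x=2 → posterior Dirichlet(2, 11/3, 9)
obs 2: x=1 → posterior Dirichlet(2, 14/3, 9)
obs 3: x=2 → posterior Dirichlet(2, 14/3, 10)
obs 4: x=2 → posterior Dirichlet(2, 14/3, 11)

k = 2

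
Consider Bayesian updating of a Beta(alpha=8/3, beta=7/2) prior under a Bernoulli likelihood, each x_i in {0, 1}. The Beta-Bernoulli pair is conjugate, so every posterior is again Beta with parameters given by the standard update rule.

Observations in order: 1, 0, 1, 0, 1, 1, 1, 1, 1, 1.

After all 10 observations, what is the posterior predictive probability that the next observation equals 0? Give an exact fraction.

obs 1: x=1 → posterior Beta(11/3, 7/2)
obs 2: x=0 → posterior Beta(11/3, 9/2)
obs 3: x=1 → posterior Beta(14/3, 9/2)
obs 4: x=0 → posterior Beta(14/3, 11/2)
obs 5: x=1 → posterior Beta(17/3, 11/2)
obs 6: x=1 → posterior Beta(20/3, 11/2)
obs 7: x=1 → posterior Beta(23/3, 11/2)
obs 8: x=1 → posterior Beta(26/3, 11/2)
obs 9: x=1 → posterior Beta(29/3, 11/2)
obs 10: x=1 → posterior Beta(32/3, 11/2)

33/97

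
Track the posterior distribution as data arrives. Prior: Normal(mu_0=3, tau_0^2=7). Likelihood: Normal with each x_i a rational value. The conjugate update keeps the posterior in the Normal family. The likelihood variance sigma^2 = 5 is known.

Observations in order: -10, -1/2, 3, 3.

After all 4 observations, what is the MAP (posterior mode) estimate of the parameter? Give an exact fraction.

obs 1: x=-10 → posterior Normal(-55/12, 35/12)
obs 2: x=-1/2 → posterior Normal(-117/38, 35/19)
obs 3: x=3 → posterior Normal(-75/52, 35/26)
obs 4: x=3 → posterior Normal(-1/2, 35/33)

-1/2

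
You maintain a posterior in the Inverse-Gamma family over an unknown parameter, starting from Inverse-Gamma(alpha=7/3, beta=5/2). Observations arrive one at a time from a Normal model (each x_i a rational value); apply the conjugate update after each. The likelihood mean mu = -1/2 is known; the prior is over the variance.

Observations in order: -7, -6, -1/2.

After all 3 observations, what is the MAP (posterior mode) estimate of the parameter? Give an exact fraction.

465/58

obs 1: x=-7 → posterior Inverse-Gamma(17/6, 189/8)
obs 2: x=-6 → posterior Inverse-Gamma(10/3, 155/4)
obs 3: x=-1/2 → posterior Inverse-Gamma(23/6, 155/4)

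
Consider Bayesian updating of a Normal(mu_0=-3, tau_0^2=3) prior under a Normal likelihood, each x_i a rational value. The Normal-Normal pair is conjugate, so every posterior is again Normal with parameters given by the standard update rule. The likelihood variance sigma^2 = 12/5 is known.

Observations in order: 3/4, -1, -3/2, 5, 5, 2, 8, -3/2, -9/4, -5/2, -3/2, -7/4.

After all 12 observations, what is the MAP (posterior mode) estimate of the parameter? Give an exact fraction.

127/256

obs 1: x=3/4 → posterior Normal(-11/12, 4/3)
obs 2: x=-1 → posterior Normal(-53/56, 6/7)
obs 3: x=-3/2 → posterior Normal(-83/76, 12/19)
obs 4: x=5 → posterior Normal(17/96, 1/2)
obs 5: x=5 → posterior Normal(117/116, 12/29)
obs 6: x=2 → posterior Normal(157/136, 6/17)
obs 7: x=8 → posterior Normal(317/156, 4/13)
obs 8: x=-3/2 → posterior Normal(287/176, 3/11)
obs 9: x=-9/4 → posterior Normal(121/98, 12/49)
obs 10: x=-5/2 → posterior Normal(8/9, 2/9)
obs 11: x=-3/2 → posterior Normal(81/118, 12/59)
obs 12: x=-7/4 → posterior Normal(127/256, 3/16)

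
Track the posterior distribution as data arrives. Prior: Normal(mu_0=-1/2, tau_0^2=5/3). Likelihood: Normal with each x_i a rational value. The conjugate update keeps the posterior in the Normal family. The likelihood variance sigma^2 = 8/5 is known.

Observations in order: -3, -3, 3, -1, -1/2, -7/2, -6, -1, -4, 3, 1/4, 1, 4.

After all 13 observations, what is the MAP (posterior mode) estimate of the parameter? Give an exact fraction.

-1123/1396

obs 1: x=-3 → posterior Normal(-87/49, 40/49)
obs 2: x=-3 → posterior Normal(-81/37, 20/37)
obs 3: x=3 → posterior Normal(-29/33, 40/99)
obs 4: x=-1 → posterior Normal(-28/31, 10/31)
obs 5: x=-1/2 → posterior Normal(-249/298, 40/149)
obs 6: x=-7/2 → posterior Normal(-106/87, 20/87)
obs 7: x=-6 → posterior Normal(-362/199, 40/199)
obs 8: x=-1 → posterior Normal(-387/224, 5/28)
obs 9: x=-4 → posterior Normal(-487/249, 40/249)
obs 10: x=3 → posterior Normal(-206/137, 20/137)
obs 11: x=1/4 → posterior Normal(-1623/1196, 40/299)
obs 12: x=1 → posterior Normal(-1523/1296, 10/81)
obs 13: x=4 → posterior Normal(-1123/1396, 40/349)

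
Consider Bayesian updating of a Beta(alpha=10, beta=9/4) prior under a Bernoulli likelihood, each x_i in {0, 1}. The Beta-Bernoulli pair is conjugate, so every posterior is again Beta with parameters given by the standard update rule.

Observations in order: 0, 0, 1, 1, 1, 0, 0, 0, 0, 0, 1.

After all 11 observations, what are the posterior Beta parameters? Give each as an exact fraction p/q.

alpha=14, beta=37/4

obs 1: x=0 → posterior Beta(10, 13/4)
obs 2: x=0 → posterior Beta(10, 17/4)
obs 3: x=1 → posterior Beta(11, 17/4)
obs 4: x=1 → posterior Beta(12, 17/4)
obs 5: x=1 → posterior Beta(13, 17/4)
obs 6: x=0 → posterior Beta(13, 21/4)
obs 7: x=0 → posterior Beta(13, 25/4)
obs 8: x=0 → posterior Beta(13, 29/4)
obs 9: x=0 → posterior Beta(13, 33/4)
obs 10: x=0 → posterior Beta(13, 37/4)
obs 11: x=1 → posterior Beta(14, 37/4)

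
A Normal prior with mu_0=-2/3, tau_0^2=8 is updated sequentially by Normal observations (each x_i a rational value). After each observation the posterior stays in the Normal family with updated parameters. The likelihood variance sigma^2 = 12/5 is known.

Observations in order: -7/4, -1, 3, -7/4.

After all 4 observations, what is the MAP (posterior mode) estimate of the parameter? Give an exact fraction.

-17/43

obs 1: x=-7/4 → posterior Normal(-3/2, 24/13)
obs 2: x=-1 → posterior Normal(-59/46, 24/23)
obs 3: x=3 → posterior Normal(1/66, 8/11)
obs 4: x=-7/4 → posterior Normal(-17/43, 24/43)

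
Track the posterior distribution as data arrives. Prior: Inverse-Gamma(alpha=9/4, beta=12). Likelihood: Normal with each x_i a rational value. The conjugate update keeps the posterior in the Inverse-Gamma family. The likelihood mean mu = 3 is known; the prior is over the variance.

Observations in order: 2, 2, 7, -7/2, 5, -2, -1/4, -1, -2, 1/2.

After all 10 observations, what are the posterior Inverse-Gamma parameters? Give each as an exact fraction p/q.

alpha=29/4, beta=2737/32

obs 1: x=2 → posterior Inverse-Gamma(11/4, 25/2)
obs 2: x=2 → posterior Inverse-Gamma(13/4, 13)
obs 3: x=7 → posterior Inverse-Gamma(15/4, 21)
obs 4: x=-7/2 → posterior Inverse-Gamma(17/4, 337/8)
obs 5: x=5 → posterior Inverse-Gamma(19/4, 353/8)
obs 6: x=-2 → posterior Inverse-Gamma(21/4, 453/8)
obs 7: x=-1/4 → posterior Inverse-Gamma(23/4, 1981/32)
obs 8: x=-1 → posterior Inverse-Gamma(25/4, 2237/32)
obs 9: x=-2 → posterior Inverse-Gamma(27/4, 2637/32)
obs 10: x=1/2 → posterior Inverse-Gamma(29/4, 2737/32)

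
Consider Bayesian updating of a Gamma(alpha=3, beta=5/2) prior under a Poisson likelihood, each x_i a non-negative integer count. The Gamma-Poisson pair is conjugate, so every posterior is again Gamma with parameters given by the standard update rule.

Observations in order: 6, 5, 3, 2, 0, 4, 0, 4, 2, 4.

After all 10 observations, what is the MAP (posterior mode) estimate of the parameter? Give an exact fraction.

obs 1: x=6 → posterior Gamma(9, 7/2)
obs 2: x=5 → posterior Gamma(14, 9/2)
obs 3: x=3 → posterior Gamma(17, 11/2)
obs 4: x=2 → posterior Gamma(19, 13/2)
obs 5: x=0 → posterior Gamma(19, 15/2)
obs 6: x=4 → posterior Gamma(23, 17/2)
obs 7: x=0 → posterior Gamma(23, 19/2)
obs 8: x=4 → posterior Gamma(27, 21/2)
obs 9: x=2 → posterior Gamma(29, 23/2)
obs 10: x=4 → posterior Gamma(33, 25/2)

64/25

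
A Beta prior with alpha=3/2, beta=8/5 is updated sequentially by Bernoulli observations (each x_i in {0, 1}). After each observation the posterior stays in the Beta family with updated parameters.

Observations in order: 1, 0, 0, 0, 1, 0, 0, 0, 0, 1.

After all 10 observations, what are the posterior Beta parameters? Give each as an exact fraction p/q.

obs 1: x=1 → posterior Beta(5/2, 8/5)
obs 2: x=0 → posterior Beta(5/2, 13/5)
obs 3: x=0 → posterior Beta(5/2, 18/5)
obs 4: x=0 → posterior Beta(5/2, 23/5)
obs 5: x=1 → posterior Beta(7/2, 23/5)
obs 6: x=0 → posterior Beta(7/2, 28/5)
obs 7: x=0 → posterior Beta(7/2, 33/5)
obs 8: x=0 → posterior Beta(7/2, 38/5)
obs 9: x=0 → posterior Beta(7/2, 43/5)
obs 10: x=1 → posterior Beta(9/2, 43/5)

alpha=9/2, beta=43/5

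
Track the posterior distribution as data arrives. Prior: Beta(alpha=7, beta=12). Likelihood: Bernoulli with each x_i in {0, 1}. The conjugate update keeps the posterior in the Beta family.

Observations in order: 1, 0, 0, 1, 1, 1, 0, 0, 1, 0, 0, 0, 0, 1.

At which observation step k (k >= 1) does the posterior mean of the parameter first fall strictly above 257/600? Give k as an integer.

obs 1: x=1 → posterior Beta(8, 12)
obs 2: x=0 → posterior Beta(8, 13)
obs 3: x=0 → posterior Beta(8, 14)
obs 4: x=1 → posterior Beta(9, 14)
obs 5: x=1 → posterior Beta(10, 14)
obs 6: x=1 → posterior Beta(11, 14)
obs 7: x=0 → posterior Beta(11, 15)
obs 8: x=0 → posterior Beta(11, 16)
obs 9: x=1 → posterior Beta(12, 16)
obs 10: x=0 → posterior Beta(12, 17)
obs 11: x=0 → posterior Beta(12, 18)
obs 12: x=0 → posterior Beta(12, 19)
obs 13: x=0 → posterior Beta(12, 20)
obs 14: x=1 → posterior Beta(13, 20)

k = 6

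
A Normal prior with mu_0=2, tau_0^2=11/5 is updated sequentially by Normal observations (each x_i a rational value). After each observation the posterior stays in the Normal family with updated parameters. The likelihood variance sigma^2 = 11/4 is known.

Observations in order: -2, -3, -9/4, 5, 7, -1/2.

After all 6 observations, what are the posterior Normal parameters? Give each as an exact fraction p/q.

mu_0=27/29, tau_0^2=11/29

obs 1: x=-2 → posterior Normal(2/9, 11/9)
obs 2: x=-3 → posterior Normal(-10/13, 11/13)
obs 3: x=-9/4 → posterior Normal(-19/17, 11/17)
obs 4: x=5 → posterior Normal(1/21, 11/21)
obs 5: x=7 → posterior Normal(29/25, 11/25)
obs 6: x=-1/2 → posterior Normal(27/29, 11/29)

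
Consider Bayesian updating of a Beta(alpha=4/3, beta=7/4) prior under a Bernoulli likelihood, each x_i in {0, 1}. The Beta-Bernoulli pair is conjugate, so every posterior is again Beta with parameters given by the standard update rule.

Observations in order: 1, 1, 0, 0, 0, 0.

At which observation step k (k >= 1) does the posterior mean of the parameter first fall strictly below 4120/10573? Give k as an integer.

k = 6

obs 1: x=1 → posterior Beta(7/3, 7/4)
obs 2: x=1 → posterior Beta(10/3, 7/4)
obs 3: x=0 → posterior Beta(10/3, 11/4)
obs 4: x=0 → posterior Beta(10/3, 15/4)
obs 5: x=0 → posterior Beta(10/3, 19/4)
obs 6: x=0 → posterior Beta(10/3, 23/4)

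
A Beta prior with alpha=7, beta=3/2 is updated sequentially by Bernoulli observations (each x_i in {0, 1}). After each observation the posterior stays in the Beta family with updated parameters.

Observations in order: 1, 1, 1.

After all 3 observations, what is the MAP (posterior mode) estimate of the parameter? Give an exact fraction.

obs 1: x=1 → posterior Beta(8, 3/2)
obs 2: x=1 → posterior Beta(9, 3/2)
obs 3: x=1 → posterior Beta(10, 3/2)

18/19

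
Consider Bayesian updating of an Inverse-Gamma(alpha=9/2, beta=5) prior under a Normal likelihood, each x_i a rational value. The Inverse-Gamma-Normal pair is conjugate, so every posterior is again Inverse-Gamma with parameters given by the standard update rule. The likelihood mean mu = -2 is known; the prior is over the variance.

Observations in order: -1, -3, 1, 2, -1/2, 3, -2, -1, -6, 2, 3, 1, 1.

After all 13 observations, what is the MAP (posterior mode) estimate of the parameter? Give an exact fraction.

187/32

obs 1: x=-1 → posterior Inverse-Gamma(5, 11/2)
obs 2: x=-3 → posterior Inverse-Gamma(11/2, 6)
obs 3: x=1 → posterior Inverse-Gamma(6, 21/2)
obs 4: x=2 → posterior Inverse-Gamma(13/2, 37/2)
obs 5: x=-1/2 → posterior Inverse-Gamma(7, 157/8)
obs 6: x=3 → posterior Inverse-Gamma(15/2, 257/8)
obs 7: x=-2 → posterior Inverse-Gamma(8, 257/8)
obs 8: x=-1 → posterior Inverse-Gamma(17/2, 261/8)
obs 9: x=-6 → posterior Inverse-Gamma(9, 325/8)
obs 10: x=2 → posterior Inverse-Gamma(19/2, 389/8)
obs 11: x=3 → posterior Inverse-Gamma(10, 489/8)
obs 12: x=1 → posterior Inverse-Gamma(21/2, 525/8)
obs 13: x=1 → posterior Inverse-Gamma(11, 561/8)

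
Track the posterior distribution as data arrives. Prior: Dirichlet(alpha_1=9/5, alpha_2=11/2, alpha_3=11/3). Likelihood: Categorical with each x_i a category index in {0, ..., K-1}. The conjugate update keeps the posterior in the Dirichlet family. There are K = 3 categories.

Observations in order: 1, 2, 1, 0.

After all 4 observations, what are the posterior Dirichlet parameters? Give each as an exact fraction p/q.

obs 1: x=1 → posterior Dirichlet(9/5, 13/2, 11/3)
obs 2: x=2 → posterior Dirichlet(9/5, 13/2, 14/3)
obs 3: x=1 → posterior Dirichlet(9/5, 15/2, 14/3)
obs 4: x=0 → posterior Dirichlet(14/5, 15/2, 14/3)

alpha_1=14/5, alpha_2=15/2, alpha_3=14/3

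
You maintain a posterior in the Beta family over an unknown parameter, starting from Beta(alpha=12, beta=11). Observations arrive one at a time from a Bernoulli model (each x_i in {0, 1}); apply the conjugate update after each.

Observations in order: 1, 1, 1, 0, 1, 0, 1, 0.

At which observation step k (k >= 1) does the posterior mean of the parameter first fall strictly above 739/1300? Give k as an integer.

k = 3

obs 1: x=1 → posterior Beta(13, 11)
obs 2: x=1 → posterior Beta(14, 11)
obs 3: x=1 → posterior Beta(15, 11)
obs 4: x=0 → posterior Beta(15, 12)
obs 5: x=1 → posterior Beta(16, 12)
obs 6: x=0 → posterior Beta(16, 13)
obs 7: x=1 → posterior Beta(17, 13)
obs 8: x=0 → posterior Beta(17, 14)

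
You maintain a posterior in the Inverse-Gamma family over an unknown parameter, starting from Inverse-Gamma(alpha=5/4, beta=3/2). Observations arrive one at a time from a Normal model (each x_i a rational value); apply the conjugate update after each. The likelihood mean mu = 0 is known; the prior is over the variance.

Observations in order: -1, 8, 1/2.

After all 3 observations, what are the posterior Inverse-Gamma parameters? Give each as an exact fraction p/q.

obs 1: x=-1 → posterior Inverse-Gamma(7/4, 2)
obs 2: x=8 → posterior Inverse-Gamma(9/4, 34)
obs 3: x=1/2 → posterior Inverse-Gamma(11/4, 273/8)

alpha=11/4, beta=273/8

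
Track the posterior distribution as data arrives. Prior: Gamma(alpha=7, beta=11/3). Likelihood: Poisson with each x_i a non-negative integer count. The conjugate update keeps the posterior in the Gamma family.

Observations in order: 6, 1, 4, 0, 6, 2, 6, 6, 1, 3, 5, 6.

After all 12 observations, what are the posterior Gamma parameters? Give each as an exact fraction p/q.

obs 1: x=6 → posterior Gamma(13, 14/3)
obs 2: x=1 → posterior Gamma(14, 17/3)
obs 3: x=4 → posterior Gamma(18, 20/3)
obs 4: x=0 → posterior Gamma(18, 23/3)
obs 5: x=6 → posterior Gamma(24, 26/3)
obs 6: x=2 → posterior Gamma(26, 29/3)
obs 7: x=6 → posterior Gamma(32, 32/3)
obs 8: x=6 → posterior Gamma(38, 35/3)
obs 9: x=1 → posterior Gamma(39, 38/3)
obs 10: x=3 → posterior Gamma(42, 41/3)
obs 11: x=5 → posterior Gamma(47, 44/3)
obs 12: x=6 → posterior Gamma(53, 47/3)

alpha=53, beta=47/3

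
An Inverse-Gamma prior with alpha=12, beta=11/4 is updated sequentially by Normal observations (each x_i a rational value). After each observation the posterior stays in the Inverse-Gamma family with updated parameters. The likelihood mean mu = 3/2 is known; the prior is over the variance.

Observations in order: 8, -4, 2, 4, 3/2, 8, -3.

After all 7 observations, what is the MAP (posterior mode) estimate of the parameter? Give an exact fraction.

49/11

obs 1: x=8 → posterior Inverse-Gamma(25/2, 191/8)
obs 2: x=-4 → posterior Inverse-Gamma(13, 39)
obs 3: x=2 → posterior Inverse-Gamma(27/2, 313/8)
obs 4: x=4 → posterior Inverse-Gamma(14, 169/4)
obs 5: x=3/2 → posterior Inverse-Gamma(29/2, 169/4)
obs 6: x=8 → posterior Inverse-Gamma(15, 507/8)
obs 7: x=-3 → posterior Inverse-Gamma(31/2, 147/2)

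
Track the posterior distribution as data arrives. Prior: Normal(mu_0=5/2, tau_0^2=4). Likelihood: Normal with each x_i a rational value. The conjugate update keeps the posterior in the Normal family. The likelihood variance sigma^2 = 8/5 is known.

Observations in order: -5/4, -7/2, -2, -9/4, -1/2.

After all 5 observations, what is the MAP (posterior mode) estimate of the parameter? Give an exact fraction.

obs 1: x=-5/4 → posterior Normal(-5/28, 8/7)
obs 2: x=-7/2 → posterior Normal(-25/16, 2/3)
obs 3: x=-2 → posterior Normal(-115/68, 8/17)
obs 4: x=-9/4 → posterior Normal(-20/11, 4/11)
obs 5: x=-1/2 → posterior Normal(-85/54, 8/27)

-85/54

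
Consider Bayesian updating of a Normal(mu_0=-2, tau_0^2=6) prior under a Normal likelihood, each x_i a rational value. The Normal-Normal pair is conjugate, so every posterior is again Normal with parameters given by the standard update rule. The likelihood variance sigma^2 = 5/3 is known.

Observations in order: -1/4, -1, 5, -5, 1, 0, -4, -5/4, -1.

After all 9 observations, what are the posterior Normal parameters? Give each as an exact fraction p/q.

obs 1: x=-1/4 → posterior Normal(-29/46, 30/23)
obs 2: x=-1 → posterior Normal(-65/82, 30/41)
obs 3: x=5 → posterior Normal(115/118, 30/59)
obs 4: x=-5 → posterior Normal(-65/154, 30/77)
obs 5: x=1 → posterior Normal(-29/190, 6/19)
obs 6: x=0 → posterior Normal(-29/226, 30/113)
obs 7: x=-4 → posterior Normal(-173/262, 30/131)
obs 8: x=-5/4 → posterior Normal(-109/149, 30/149)
obs 9: x=-1 → posterior Normal(-127/167, 30/167)

mu_0=-127/167, tau_0^2=30/167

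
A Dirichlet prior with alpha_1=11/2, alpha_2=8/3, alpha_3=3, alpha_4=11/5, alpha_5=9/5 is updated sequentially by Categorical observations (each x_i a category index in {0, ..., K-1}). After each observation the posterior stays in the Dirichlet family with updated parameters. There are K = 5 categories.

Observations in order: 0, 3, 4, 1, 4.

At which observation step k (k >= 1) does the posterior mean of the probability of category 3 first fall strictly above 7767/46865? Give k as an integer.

obs 1: x=0 → posterior Dirichlet(13/2, 8/3, 3, 11/5, 9/5)
obs 2: x=3 → posterior Dirichlet(13/2, 8/3, 3, 16/5, 9/5)
obs 3: x=4 → posterior Dirichlet(13/2, 8/3, 3, 16/5, 14/5)
obs 4: x=1 → posterior Dirichlet(13/2, 11/3, 3, 16/5, 14/5)
obs 5: x=4 → posterior Dirichlet(13/2, 11/3, 3, 16/5, 19/5)

k = 2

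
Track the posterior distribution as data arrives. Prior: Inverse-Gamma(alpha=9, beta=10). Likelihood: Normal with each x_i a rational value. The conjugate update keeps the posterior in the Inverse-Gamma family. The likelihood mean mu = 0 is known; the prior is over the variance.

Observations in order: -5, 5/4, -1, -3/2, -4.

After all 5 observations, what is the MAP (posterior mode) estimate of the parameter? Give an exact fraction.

obs 1: x=-5 → posterior Inverse-Gamma(19/2, 45/2)
obs 2: x=5/4 → posterior Inverse-Gamma(10, 745/32)
obs 3: x=-1 → posterior Inverse-Gamma(21/2, 761/32)
obs 4: x=-3/2 → posterior Inverse-Gamma(11, 797/32)
obs 5: x=-4 → posterior Inverse-Gamma(23/2, 1053/32)

1053/400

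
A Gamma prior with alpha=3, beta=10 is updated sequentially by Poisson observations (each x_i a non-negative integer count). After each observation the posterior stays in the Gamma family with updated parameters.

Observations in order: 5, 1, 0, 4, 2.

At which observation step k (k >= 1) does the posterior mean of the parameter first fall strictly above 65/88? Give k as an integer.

obs 1: x=5 → posterior Gamma(8, 11)
obs 2: x=1 → posterior Gamma(9, 12)
obs 3: x=0 → posterior Gamma(9, 13)
obs 4: x=4 → posterior Gamma(13, 14)
obs 5: x=2 → posterior Gamma(15, 15)

k = 2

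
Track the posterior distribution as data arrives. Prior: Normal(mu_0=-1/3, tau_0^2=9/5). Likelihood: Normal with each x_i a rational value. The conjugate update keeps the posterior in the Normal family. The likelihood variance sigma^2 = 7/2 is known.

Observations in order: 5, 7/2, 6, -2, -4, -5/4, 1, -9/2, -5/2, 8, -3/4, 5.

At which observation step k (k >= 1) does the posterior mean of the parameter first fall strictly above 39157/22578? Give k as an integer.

obs 1: x=5 → posterior Normal(235/159, 63/53)
obs 2: x=7/2 → posterior Normal(424/213, 63/71)
obs 3: x=6 → posterior Normal(748/267, 63/89)
obs 4: x=-2 → posterior Normal(640/321, 63/107)
obs 5: x=-4 → posterior Normal(424/375, 63/125)
obs 6: x=-5/4 → posterior Normal(713/858, 63/143)
obs 7: x=1 → posterior Normal(821/966, 9/23)
obs 8: x=-9/2 → posterior Normal(335/1074, 63/179)
obs 9: x=-5/2 → posterior Normal(65/1182, 63/197)
obs 10: x=8 → posterior Normal(929/1290, 63/215)
obs 11: x=-3/4 → posterior Normal(424/699, 63/233)
obs 12: x=5 → posterior Normal(694/753, 63/251)

k = 2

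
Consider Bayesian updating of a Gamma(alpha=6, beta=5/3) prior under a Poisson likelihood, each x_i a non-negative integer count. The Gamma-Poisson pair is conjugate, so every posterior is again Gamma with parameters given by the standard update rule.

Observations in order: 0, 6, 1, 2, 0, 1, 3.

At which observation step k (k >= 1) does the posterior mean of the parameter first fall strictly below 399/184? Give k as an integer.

obs 1: x=0 → posterior Gamma(6, 8/3)
obs 2: x=6 → posterior Gamma(12, 11/3)
obs 3: x=1 → posterior Gamma(13, 14/3)
obs 4: x=2 → posterior Gamma(15, 17/3)
obs 5: x=0 → posterior Gamma(15, 20/3)
obs 6: x=1 → posterior Gamma(16, 23/3)
obs 7: x=3 → posterior Gamma(19, 26/3)

k = 6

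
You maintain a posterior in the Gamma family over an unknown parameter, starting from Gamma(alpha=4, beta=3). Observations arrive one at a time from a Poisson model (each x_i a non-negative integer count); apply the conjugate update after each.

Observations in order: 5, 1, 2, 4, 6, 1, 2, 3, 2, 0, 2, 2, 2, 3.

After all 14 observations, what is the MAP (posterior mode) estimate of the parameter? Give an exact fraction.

38/17

obs 1: x=5 → posterior Gamma(9, 4)
obs 2: x=1 → posterior Gamma(10, 5)
obs 3: x=2 → posterior Gamma(12, 6)
obs 4: x=4 → posterior Gamma(16, 7)
obs 5: x=6 → posterior Gamma(22, 8)
obs 6: x=1 → posterior Gamma(23, 9)
obs 7: x=2 → posterior Gamma(25, 10)
obs 8: x=3 → posterior Gamma(28, 11)
obs 9: x=2 → posterior Gamma(30, 12)
obs 10: x=0 → posterior Gamma(30, 13)
obs 11: x=2 → posterior Gamma(32, 14)
obs 12: x=2 → posterior Gamma(34, 15)
obs 13: x=2 → posterior Gamma(36, 16)
obs 14: x=3 → posterior Gamma(39, 17)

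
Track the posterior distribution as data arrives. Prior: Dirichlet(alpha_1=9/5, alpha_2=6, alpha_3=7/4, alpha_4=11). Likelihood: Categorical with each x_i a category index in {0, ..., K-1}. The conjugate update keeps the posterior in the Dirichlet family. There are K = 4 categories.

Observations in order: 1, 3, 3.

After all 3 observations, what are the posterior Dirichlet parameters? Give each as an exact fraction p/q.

alpha_1=9/5, alpha_2=7, alpha_3=7/4, alpha_4=13

obs 1: x=1 → posterior Dirichlet(9/5, 7, 7/4, 11)
obs 2: x=3 → posterior Dirichlet(9/5, 7, 7/4, 12)
obs 3: x=3 → posterior Dirichlet(9/5, 7, 7/4, 13)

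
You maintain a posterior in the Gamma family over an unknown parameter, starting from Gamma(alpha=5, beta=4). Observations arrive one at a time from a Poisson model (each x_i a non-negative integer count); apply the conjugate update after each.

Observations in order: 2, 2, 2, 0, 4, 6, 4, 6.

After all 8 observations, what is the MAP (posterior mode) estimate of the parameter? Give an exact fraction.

obs 1: x=2 → posterior Gamma(7, 5)
obs 2: x=2 → posterior Gamma(9, 6)
obs 3: x=2 → posterior Gamma(11, 7)
obs 4: x=0 → posterior Gamma(11, 8)
obs 5: x=4 → posterior Gamma(15, 9)
obs 6: x=6 → posterior Gamma(21, 10)
obs 7: x=4 → posterior Gamma(25, 11)
obs 8: x=6 → posterior Gamma(31, 12)

5/2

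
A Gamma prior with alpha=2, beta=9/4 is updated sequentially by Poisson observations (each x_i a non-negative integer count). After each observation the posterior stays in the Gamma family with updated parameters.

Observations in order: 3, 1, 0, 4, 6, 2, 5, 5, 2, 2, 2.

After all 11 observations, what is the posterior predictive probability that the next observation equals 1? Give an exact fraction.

5740086999164336545323619797455722572808019696923419759910984/28550909573650066229089548892507907074710182727352898122649193

obs 1: x=3 → posterior Gamma(5, 13/4)
obs 2: x=1 → posterior Gamma(6, 17/4)
obs 3: x=0 → posterior Gamma(6, 21/4)
obs 4: x=4 → posterior Gamma(10, 25/4)
obs 5: x=6 → posterior Gamma(16, 29/4)
obs 6: x=2 → posterior Gamma(18, 33/4)
obs 7: x=5 → posterior Gamma(23, 37/4)
obs 8: x=5 → posterior Gamma(28, 41/4)
obs 9: x=2 → posterior Gamma(30, 45/4)
obs 10: x=2 → posterior Gamma(32, 49/4)
obs 11: x=2 → posterior Gamma(34, 53/4)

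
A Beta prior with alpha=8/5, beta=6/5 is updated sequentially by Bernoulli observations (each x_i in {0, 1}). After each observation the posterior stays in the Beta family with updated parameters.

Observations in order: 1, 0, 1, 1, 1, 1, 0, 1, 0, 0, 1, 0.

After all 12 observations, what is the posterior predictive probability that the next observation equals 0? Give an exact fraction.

obs 1: x=1 → posterior Beta(13/5, 6/5)
obs 2: x=0 → posterior Beta(13/5, 11/5)
obs 3: x=1 → posterior Beta(18/5, 11/5)
obs 4: x=1 → posterior Beta(23/5, 11/5)
obs 5: x=1 → posterior Beta(28/5, 11/5)
obs 6: x=1 → posterior Beta(33/5, 11/5)
obs 7: x=0 → posterior Beta(33/5, 16/5)
obs 8: x=1 → posterior Beta(38/5, 16/5)
obs 9: x=0 → posterior Beta(38/5, 21/5)
obs 10: x=0 → posterior Beta(38/5, 26/5)
obs 11: x=1 → posterior Beta(43/5, 26/5)
obs 12: x=0 → posterior Beta(43/5, 31/5)

31/74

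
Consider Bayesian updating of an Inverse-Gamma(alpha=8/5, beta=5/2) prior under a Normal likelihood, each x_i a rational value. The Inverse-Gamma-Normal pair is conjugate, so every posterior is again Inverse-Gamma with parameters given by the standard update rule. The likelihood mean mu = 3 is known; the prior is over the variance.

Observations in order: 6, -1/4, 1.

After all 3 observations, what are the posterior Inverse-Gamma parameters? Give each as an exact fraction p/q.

alpha=31/10, beta=457/32

obs 1: x=6 → posterior Inverse-Gamma(21/10, 7)
obs 2: x=-1/4 → posterior Inverse-Gamma(13/5, 393/32)
obs 3: x=1 → posterior Inverse-Gamma(31/10, 457/32)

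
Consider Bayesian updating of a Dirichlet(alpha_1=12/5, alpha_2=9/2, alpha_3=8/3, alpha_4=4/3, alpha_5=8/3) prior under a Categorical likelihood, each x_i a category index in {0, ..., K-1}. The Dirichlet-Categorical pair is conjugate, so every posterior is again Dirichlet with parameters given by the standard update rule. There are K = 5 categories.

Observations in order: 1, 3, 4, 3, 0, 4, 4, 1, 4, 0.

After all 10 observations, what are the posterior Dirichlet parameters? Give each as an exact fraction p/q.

alpha_1=22/5, alpha_2=13/2, alpha_3=8/3, alpha_4=10/3, alpha_5=20/3

obs 1: x=1 → posterior Dirichlet(12/5, 11/2, 8/3, 4/3, 8/3)
obs 2: x=3 → posterior Dirichlet(12/5, 11/2, 8/3, 7/3, 8/3)
obs 3: x=4 → posterior Dirichlet(12/5, 11/2, 8/3, 7/3, 11/3)
obs 4: x=3 → posterior Dirichlet(12/5, 11/2, 8/3, 10/3, 11/3)
obs 5: x=0 → posterior Dirichlet(17/5, 11/2, 8/3, 10/3, 11/3)
obs 6: x=4 → posterior Dirichlet(17/5, 11/2, 8/3, 10/3, 14/3)
obs 7: x=4 → posterior Dirichlet(17/5, 11/2, 8/3, 10/3, 17/3)
obs 8: x=1 → posterior Dirichlet(17/5, 13/2, 8/3, 10/3, 17/3)
obs 9: x=4 → posterior Dirichlet(17/5, 13/2, 8/3, 10/3, 20/3)
obs 10: x=0 → posterior Dirichlet(22/5, 13/2, 8/3, 10/3, 20/3)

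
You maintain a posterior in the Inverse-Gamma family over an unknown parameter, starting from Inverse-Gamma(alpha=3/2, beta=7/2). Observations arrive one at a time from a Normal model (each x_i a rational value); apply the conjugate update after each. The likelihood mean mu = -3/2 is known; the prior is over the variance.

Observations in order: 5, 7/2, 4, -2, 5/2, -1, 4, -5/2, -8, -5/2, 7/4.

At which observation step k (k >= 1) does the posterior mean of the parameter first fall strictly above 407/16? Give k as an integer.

obs 1: x=5 → posterior Inverse-Gamma(2, 197/8)
obs 2: x=7/2 → posterior Inverse-Gamma(5/2, 297/8)
obs 3: x=4 → posterior Inverse-Gamma(3, 209/4)
obs 4: x=-2 → posterior Inverse-Gamma(7/2, 419/8)
obs 5: x=5/2 → posterior Inverse-Gamma(4, 483/8)
obs 6: x=-1 → posterior Inverse-Gamma(9/2, 121/2)
obs 7: x=4 → posterior Inverse-Gamma(5, 605/8)
obs 8: x=-5/2 → posterior Inverse-Gamma(11/2, 609/8)
obs 9: x=-8 → posterior Inverse-Gamma(6, 389/4)
obs 10: x=-5/2 → posterior Inverse-Gamma(13/2, 391/4)
obs 11: x=7/4 → posterior Inverse-Gamma(7, 3297/32)

k = 3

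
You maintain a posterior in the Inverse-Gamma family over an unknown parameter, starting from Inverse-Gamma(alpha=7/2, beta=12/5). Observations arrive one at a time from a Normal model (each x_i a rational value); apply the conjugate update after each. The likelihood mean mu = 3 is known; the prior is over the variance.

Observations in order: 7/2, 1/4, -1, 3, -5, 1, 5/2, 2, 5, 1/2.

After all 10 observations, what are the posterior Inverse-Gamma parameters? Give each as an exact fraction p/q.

obs 1: x=7/2 → posterior Inverse-Gamma(4, 101/40)
obs 2: x=1/4 → posterior Inverse-Gamma(9/2, 1009/160)
obs 3: x=-1 → posterior Inverse-Gamma(5, 2289/160)
obs 4: x=3 → posterior Inverse-Gamma(11/2, 2289/160)
obs 5: x=-5 → posterior Inverse-Gamma(6, 7409/160)
obs 6: x=1 → posterior Inverse-Gamma(13/2, 7729/160)
obs 7: x=5/2 → posterior Inverse-Gamma(7, 7749/160)
obs 8: x=2 → posterior Inverse-Gamma(15/2, 7829/160)
obs 9: x=5 → posterior Inverse-Gamma(8, 8149/160)
obs 10: x=1/2 → posterior Inverse-Gamma(17/2, 8649/160)

alpha=17/2, beta=8649/160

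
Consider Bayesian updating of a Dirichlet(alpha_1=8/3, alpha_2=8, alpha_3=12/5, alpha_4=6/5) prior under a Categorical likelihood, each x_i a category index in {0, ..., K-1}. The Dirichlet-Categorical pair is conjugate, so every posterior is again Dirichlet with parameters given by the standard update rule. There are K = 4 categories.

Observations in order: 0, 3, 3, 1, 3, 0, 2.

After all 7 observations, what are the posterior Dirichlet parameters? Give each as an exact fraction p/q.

alpha_1=14/3, alpha_2=9, alpha_3=17/5, alpha_4=21/5

obs 1: x=0 → posterior Dirichlet(11/3, 8, 12/5, 6/5)
obs 2: x=3 → posterior Dirichlet(11/3, 8, 12/5, 11/5)
obs 3: x=3 → posterior Dirichlet(11/3, 8, 12/5, 16/5)
obs 4: x=1 → posterior Dirichlet(11/3, 9, 12/5, 16/5)
obs 5: x=3 → posterior Dirichlet(11/3, 9, 12/5, 21/5)
obs 6: x=0 → posterior Dirichlet(14/3, 9, 12/5, 21/5)
obs 7: x=2 → posterior Dirichlet(14/3, 9, 17/5, 21/5)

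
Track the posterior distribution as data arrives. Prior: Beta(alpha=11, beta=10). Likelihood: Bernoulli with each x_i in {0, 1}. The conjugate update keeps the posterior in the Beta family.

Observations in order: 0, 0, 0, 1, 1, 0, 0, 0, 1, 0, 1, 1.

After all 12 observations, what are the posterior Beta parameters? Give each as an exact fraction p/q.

alpha=16, beta=17

obs 1: x=0 → posterior Beta(11, 11)
obs 2: x=0 → posterior Beta(11, 12)
obs 3: x=0 → posterior Beta(11, 13)
obs 4: x=1 → posterior Beta(12, 13)
obs 5: x=1 → posterior Beta(13, 13)
obs 6: x=0 → posterior Beta(13, 14)
obs 7: x=0 → posterior Beta(13, 15)
obs 8: x=0 → posterior Beta(13, 16)
obs 9: x=1 → posterior Beta(14, 16)
obs 10: x=0 → posterior Beta(14, 17)
obs 11: x=1 → posterior Beta(15, 17)
obs 12: x=1 → posterior Beta(16, 17)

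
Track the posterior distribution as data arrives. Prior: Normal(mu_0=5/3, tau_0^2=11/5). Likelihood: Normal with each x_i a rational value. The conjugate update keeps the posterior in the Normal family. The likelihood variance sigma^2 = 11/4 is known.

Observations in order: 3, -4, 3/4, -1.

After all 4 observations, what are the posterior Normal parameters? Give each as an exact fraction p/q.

obs 1: x=3 → posterior Normal(61/27, 11/9)
obs 2: x=-4 → posterior Normal(1/3, 11/13)
obs 3: x=3/4 → posterior Normal(22/51, 11/17)
obs 4: x=-1 → posterior Normal(10/63, 11/21)

mu_0=10/63, tau_0^2=11/21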